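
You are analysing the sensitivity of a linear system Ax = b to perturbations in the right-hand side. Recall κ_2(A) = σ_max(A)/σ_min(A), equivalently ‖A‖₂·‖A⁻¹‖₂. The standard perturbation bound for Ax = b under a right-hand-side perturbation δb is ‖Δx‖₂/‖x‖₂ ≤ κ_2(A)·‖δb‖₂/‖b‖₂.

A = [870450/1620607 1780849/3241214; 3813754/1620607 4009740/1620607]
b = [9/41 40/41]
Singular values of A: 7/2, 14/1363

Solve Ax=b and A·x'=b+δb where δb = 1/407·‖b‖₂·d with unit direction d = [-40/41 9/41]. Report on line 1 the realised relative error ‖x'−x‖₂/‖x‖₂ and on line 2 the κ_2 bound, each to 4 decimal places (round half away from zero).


largest singular value 7/2, smallest 14/1363
condition number: (7/2) ÷ (14/1363) = 340.7500
worst-case relative error ≤ 340.7500 × 1/407 = 0.8372
solve Ax = b  →  x = [0.1970 0.2069]
2-norm of b is 1.0000; of x, 0.2857
re-solving with b+δb shifts x by Δx of norm 0.2392
relative error = 0.8372
tightness: 0.8372 against a bound of 0.8372; the bound is attained (ratio 1)

0.8372
0.8372


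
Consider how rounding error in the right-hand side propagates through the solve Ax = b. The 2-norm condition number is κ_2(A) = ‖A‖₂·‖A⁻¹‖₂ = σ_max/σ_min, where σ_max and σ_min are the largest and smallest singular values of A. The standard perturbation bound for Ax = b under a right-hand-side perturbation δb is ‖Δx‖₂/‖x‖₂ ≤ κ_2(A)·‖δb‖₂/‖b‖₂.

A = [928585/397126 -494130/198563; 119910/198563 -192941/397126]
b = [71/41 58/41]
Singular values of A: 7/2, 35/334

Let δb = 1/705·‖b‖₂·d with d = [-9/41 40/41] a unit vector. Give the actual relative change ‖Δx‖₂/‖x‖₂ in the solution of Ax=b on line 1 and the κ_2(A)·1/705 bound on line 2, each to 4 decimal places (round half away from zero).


0.0032
0.0474

largest singular value 7/2, smallest 35/334
κ_2(A) = (7/2) / (35/334) = 33.4000
κ_2(A)·‖δb‖/‖b‖ = 0.0474
solve Ax = b  →  x = [7.3044 6.1675]
2-norm of b is 2.2361; of x, 9.5600
Δx = A⁻¹·δb where δb = 1/705·2.2361·d; ‖Δx‖ = 0.0303
relative error = 0.0032
so the bound overstates the realised error by a factor of ≈ 14.9637 (computed from the unrounded values)


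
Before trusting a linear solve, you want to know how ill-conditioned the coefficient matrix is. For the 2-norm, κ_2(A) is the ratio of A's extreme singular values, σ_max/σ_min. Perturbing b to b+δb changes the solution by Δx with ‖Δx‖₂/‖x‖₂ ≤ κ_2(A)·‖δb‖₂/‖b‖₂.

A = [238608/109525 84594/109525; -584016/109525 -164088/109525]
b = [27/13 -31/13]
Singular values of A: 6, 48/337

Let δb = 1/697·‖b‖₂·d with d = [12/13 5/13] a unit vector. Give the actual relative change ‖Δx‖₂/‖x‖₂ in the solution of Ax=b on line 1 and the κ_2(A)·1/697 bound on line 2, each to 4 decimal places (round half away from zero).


0.0045
0.0604

largest singular value 6, smallest 48/337
condition number: 6 ÷ (48/337) = 42.1250
κ_2(A)·‖δb‖/‖b‖ = 0.0604
solve Ax = b  →  x = [-1.4858 6.8800]
‖b‖ = 3.1623, ‖x‖ = 7.0386
with δb = [0.0042 0.0017], A·Δx = δb → ‖Δx‖ = 0.0319
relative error = 0.0045
so the bound overstates the realised error by a factor of ≈ 13.3548 (computed from the unrounded values)


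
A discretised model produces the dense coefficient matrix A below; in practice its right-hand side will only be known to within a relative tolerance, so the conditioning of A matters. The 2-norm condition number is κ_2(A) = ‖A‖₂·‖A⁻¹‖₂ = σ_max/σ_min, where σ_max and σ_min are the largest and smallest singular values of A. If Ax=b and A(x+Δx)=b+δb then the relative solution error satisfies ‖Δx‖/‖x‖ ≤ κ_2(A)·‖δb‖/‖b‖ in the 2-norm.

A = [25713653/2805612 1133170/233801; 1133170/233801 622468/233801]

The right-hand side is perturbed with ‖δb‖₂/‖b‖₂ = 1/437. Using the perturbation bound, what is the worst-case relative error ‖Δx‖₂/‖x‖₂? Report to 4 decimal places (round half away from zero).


0.3471

AᵀA = [2927676963481/27236881296 65055856285/1134870054; 65055856285/1134870054 5783877716/189145009]; tr = 13012302265/94245264, det = 4879681/5890329
eigenvalues of AᵀA: λ = (tr ± √(tr²−4·det))/2 = 2209/16, 35344/5890329
σ_max=√(2209/16)=(47/4), σ_min=√(35344/5890329)=(188/2427) → κ = 151.6875
bound on ‖Δx‖/‖x‖: κ·ε = 151.6875·1/437 = 0.3471


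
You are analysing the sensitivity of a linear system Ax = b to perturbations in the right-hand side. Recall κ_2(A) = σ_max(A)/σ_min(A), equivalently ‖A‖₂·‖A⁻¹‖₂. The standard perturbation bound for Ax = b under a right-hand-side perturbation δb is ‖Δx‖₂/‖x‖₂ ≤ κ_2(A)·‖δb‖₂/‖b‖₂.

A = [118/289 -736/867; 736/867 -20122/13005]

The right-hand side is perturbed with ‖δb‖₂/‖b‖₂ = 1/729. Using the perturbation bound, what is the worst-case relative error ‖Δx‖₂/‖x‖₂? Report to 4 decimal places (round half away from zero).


0.0617

AᵀA = [2308/2601 -64768/39015; -64768/39015 1822756/585225]; tr = 8104/2025, det = 16/2025
eigenvalues of AᵀA: λ = (tr ± √(tr²−4·det))/2 = 4, 4/2025
σ_max=√4=2, σ_min=√(4/2025)=(2/45) → κ = 45.0000
bound on ‖Δx‖/‖x‖: κ·ε = 45.0000·1/729 = 0.0617


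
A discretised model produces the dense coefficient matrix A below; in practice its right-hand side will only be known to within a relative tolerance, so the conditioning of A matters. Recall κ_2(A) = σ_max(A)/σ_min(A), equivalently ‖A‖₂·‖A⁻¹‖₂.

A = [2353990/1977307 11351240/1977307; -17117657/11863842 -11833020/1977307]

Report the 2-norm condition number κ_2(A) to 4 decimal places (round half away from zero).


62.3625

AᵀA = [585612202489/167361173604 71913953690/4648921489; 71913953690/4648921489 319703938000/4648921489]; tr = 7195094569/99560484, det = 33408400/24890121
solving λ² − 7195094569/99560484·λ + 33408400/24890121 = 0 gives λ = 289/4, 462400/24890121
κ_2(A) = √(λ_max/λ_min) = √((289/4) / (462400/24890121)) = 62.3625


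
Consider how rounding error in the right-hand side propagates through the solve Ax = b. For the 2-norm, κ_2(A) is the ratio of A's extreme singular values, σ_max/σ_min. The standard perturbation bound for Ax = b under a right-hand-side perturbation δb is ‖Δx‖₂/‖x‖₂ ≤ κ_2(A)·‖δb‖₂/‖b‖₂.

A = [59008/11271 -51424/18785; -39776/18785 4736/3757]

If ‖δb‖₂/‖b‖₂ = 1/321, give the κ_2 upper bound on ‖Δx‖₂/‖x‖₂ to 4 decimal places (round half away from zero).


0.1589

form AᵀA = [599335936/18792225 -4259840/250563; -4259840/250563 18965504/2088025] with trace 2664448/65025 and determinant 1048576/1625625
eigenvalues of AᵀA: λ = (tr ± √(tr²−4·det))/2 = 1024/25, 1024/65025
κ_2(A) = √(λ_max/λ_min) = √((1024/25) / (1024/65025)) = 51.0000
bound on ‖Δx‖/‖x‖: κ·ε = 51.0000·1/321 = 0.1589


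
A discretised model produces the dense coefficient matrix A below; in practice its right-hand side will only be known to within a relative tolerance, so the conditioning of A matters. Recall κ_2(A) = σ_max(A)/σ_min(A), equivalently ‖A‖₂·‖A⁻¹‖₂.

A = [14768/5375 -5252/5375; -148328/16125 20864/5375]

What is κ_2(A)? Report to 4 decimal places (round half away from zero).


M = AᵀA = [38342464/416025 -1064768/27735; -1064768/27735 740624/46225]. tr(M)=9001616/83205, det(M)=29246464/10400625
λ_max, λ_min = (9001616/83205 ± √2023780503656704/173076800625)/2 = 2704/25, 10816/416025
κ = σ_max/σ_min = (52/5)/(104/645) = 64.5000

64.5000


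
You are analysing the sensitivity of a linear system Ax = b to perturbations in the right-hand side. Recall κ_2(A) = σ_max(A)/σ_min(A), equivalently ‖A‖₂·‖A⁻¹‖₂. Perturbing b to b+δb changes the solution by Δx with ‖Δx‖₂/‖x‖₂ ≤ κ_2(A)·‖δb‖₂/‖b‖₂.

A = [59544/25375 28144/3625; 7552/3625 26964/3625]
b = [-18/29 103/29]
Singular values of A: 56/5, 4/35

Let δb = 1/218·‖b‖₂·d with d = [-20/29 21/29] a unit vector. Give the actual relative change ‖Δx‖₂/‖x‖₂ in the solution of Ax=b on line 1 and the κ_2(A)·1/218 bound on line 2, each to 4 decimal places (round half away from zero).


σ_max = 56/5, σ_min = 4/35
κ_2(A) = (56/5) / (4/35) = 98.0000
worst-case relative error ≤ 98.0000 × 1/218 = 0.4495
solve Ax = b  →  x = [-25.1500 7.5214]
‖b‖₂ = 3.6056 and ‖x‖₂ = 26.2506
Δx = A⁻¹·δb where δb = 1/218·3.6056·d; ‖Δx‖ = 0.1447
relative error = 0.0055
realised/bound (from unrounded values) ≈ 0.0123

0.0055
0.4495


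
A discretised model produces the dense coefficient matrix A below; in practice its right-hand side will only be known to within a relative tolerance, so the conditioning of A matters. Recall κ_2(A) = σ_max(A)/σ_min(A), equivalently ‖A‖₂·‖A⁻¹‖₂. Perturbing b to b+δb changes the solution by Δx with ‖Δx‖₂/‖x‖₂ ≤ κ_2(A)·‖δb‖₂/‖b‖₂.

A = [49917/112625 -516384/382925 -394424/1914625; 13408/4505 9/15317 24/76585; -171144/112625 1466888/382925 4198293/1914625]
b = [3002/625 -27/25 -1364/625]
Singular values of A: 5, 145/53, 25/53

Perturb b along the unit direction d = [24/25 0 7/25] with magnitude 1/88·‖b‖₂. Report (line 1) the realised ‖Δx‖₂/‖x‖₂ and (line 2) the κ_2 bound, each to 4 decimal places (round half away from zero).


from the listed singular values, σ₁ = 5, σ_n = 25/53
κ_2(A) = 5 / (25/53) = 10.6000
worst-case relative error ≤ 10.6000 × 1/88 = 0.1205
solve Ax = b  →  x = [-0.3627 -4.7613 7.0713]
‖b‖₂ = 5.3852 and ‖x‖₂ = 8.5326
δb = ε·‖b‖·d = [0.0587 0.0000 0.0171]; solving A·Δx = δb gives ‖Δx‖ = 0.1297
dividing the unrounded norms, ‖Δx‖/‖x‖ = 0.0152
so the bound overstates the realised error by a factor of ≈ 7.9223 (computed from the unrounded values)

0.0152
0.1205


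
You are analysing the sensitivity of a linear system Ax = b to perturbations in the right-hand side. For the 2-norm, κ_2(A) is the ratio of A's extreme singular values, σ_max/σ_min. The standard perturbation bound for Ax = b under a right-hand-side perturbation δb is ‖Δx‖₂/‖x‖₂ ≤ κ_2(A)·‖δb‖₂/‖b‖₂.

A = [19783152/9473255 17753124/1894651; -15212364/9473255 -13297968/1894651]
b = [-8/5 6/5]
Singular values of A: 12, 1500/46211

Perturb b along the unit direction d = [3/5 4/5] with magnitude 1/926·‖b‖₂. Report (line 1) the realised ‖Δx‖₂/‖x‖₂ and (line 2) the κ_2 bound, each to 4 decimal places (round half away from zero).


0.3992
0.3992

σ_max = 12, σ_min = 1500/46211
condition number: 12 ÷ (1500/46211) = 369.6880
worst-case relative error ≤ 369.6880 × 1/926 = 0.3992
solve Ax = b  →  x = [-0.0366 -0.1626]
2-norm of b is 2.0000; of x, 0.1667
δb = ε·‖b‖·d = [0.0013 0.0017]; solving A·Δx = δb gives ‖Δx‖ = 0.0665
realised ‖Δx‖/‖x‖ = 0.3992
realised/bound = 1 exactly: the bound is attained for this b and d


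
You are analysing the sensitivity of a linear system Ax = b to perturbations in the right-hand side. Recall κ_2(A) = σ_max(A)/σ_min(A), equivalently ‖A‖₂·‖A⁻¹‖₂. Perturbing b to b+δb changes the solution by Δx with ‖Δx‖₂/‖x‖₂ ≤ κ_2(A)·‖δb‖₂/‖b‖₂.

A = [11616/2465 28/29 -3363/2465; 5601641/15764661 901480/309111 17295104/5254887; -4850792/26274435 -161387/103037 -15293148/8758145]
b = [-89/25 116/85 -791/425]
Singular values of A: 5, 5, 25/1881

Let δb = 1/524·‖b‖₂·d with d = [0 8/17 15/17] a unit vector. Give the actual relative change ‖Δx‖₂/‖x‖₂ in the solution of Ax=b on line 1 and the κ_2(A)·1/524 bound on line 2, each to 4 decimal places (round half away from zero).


0.0081
0.7179

largest singular value 5, smallest 25/1881
κ = σ_max/σ_min = 5/(25/1881) = 376.2000
perturbation bound = 376.2000·1/524 = 0.7179
solve Ax = b  →  x = [-25.0564 54.6221 -45.2807]
‖b‖ = 4.2426, ‖x‖ = 75.2445
δb = ε·‖b‖·d = [0.0000 0.0038 0.0071]; solving A·Δx = δb gives ‖Δx‖ = 0.6092
relative error = 0.0081
tightness: 0.0081 against a bound of 0.7179 (unrounded ratio ≈ 0.0113)


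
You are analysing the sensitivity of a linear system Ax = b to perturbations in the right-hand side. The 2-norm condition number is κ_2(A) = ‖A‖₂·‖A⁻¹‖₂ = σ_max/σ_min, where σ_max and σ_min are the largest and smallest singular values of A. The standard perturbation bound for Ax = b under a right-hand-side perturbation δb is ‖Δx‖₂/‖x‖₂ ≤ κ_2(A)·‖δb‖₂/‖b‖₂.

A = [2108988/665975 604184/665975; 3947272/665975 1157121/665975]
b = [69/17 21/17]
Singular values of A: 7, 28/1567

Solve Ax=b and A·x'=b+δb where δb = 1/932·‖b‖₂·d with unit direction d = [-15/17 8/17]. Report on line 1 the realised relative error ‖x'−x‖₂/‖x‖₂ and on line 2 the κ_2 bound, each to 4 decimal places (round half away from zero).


σ_max = 7, σ_min = 28/1567
condition number: 7 ÷ (28/1567) = 391.7500
κ_2(A)·‖δb‖/‖b‖ = 0.4203
solve Ax = b  →  x = [47.4214 -161.0571]
2-norm of b is 4.2426; of x, 167.8934
Δx = A⁻¹·δb where δb = 1/932·4.2426·d; ‖Δx‖ = 0.2548
realised ‖Δx‖/‖x‖ = 0.0015
realised/bound (from unrounded values) ≈ 0.0036

0.0015
0.4203


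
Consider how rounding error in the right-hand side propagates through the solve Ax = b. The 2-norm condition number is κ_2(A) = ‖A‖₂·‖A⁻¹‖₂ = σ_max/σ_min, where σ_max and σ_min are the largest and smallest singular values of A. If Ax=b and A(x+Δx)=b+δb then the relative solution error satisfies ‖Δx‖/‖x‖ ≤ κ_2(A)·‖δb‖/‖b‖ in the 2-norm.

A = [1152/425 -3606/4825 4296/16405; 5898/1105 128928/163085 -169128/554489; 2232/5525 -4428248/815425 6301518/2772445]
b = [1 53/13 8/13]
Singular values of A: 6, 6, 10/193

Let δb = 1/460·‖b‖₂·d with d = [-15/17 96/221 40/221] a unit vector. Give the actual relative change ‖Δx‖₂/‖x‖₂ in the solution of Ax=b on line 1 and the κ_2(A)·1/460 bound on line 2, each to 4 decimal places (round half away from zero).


from the listed singular values, σ₁ = 6, σ_n = 10/193
κ_2(A) = 6 / (10/193) = 115.8000
perturbation bound = 115.8000·1/460 = 0.2517
solve Ax = b  →  x = [0.6867 7.3985 17.8256]
2-norm of b is 4.2426; of x, 19.3122
re-solving with b+δb shifts x by Δx of norm 0.1780
relative error = 0.0092
realised/bound (from unrounded values) ≈ 0.0366

0.0092
0.2517


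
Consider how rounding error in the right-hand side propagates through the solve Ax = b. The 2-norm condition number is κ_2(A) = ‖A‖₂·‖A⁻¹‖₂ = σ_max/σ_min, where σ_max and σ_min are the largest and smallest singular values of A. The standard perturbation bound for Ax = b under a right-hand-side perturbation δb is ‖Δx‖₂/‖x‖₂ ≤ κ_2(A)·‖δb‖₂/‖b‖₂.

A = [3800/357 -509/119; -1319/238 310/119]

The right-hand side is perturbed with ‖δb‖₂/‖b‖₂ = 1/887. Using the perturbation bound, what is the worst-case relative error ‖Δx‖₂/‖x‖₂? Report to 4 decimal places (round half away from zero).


M = AᵀA = [254041/1764 -8815/147; -8815/147 1229/49]. tr(M)=298285/1764, det(M)=28561/1764
λ_max, λ_min = (298285/1764 ± √88772414809/3111696)/2 = 169, 169/1764
κ_2(A) = √(λ_max/λ_min) = √(169 / (169/1764)) = 42.0000
bound on ‖Δx‖/‖x‖: κ·ε = 42.0000·1/887 = 0.0474

0.0474


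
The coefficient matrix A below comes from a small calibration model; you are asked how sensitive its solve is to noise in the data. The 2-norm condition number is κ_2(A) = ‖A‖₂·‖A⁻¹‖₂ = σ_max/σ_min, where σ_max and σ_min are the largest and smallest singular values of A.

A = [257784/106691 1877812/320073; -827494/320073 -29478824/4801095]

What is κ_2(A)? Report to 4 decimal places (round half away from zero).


M = AᵀA = [1525350340/121815369 54906890576/1827230535; 54906890576/1827230535 1976683821136/27408458025]. tr(M)=13727145844/162180225, det(M)=17909824/162180225
solving λ² − 13727145844/162180225·λ + 17909824/162180225 = 0 gives λ = 2116/25, 8464/6487209
so κ_2 = √((2116/25) / (8464/6487209)) = 254.7000

254.7000


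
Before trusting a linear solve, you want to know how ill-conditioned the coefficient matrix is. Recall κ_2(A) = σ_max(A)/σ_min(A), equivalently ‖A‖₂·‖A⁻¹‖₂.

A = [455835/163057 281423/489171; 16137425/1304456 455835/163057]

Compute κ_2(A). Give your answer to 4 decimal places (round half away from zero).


M = AᵀA = [162828531025/1012257856 4579470355/126532232; 4579470355/126532232 1159588834/142348761]. tr(M)=915925321/5419584, det(M)=2640625/5419584
char-poly roots: 169 and 15625/5419584
so κ_2 = √(169 / (15625/5419584)) = 242.1120

242.1120


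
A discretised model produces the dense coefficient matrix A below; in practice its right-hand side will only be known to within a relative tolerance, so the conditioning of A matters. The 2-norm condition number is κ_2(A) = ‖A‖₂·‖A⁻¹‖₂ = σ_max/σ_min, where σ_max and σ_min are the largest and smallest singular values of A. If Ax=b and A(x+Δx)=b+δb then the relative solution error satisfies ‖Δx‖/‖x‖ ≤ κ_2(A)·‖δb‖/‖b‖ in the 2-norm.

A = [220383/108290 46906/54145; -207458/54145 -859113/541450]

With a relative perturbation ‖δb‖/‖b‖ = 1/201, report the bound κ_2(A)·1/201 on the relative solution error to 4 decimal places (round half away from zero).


1.2189

M = AᵀA = [152750141/8115380 397779048/50721125; 397779048/50721125 3315198721/1014422500]. tr(M)=66298717/3001250, det(M)=4879681/600250000
eigenvalues of AᵀA: λ = (tr ± √(tr²−4·det))/2 = 2209/100, 2209/6002500
κ = σ_max/σ_min = (47/10)/(47/2450) = 245.0000
perturbation bound = 245.0000·1/201 = 1.2189


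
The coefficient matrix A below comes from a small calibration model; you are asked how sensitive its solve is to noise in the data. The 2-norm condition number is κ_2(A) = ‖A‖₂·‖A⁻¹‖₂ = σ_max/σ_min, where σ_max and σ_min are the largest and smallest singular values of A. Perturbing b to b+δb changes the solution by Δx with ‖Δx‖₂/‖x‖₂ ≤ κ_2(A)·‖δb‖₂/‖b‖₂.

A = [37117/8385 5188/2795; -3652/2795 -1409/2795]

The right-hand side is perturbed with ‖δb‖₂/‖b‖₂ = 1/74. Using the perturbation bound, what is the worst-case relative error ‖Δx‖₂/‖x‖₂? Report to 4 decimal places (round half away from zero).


form AᵀA = [4608325/216333 640000/72111; 640000/72111 88925/24037] with trace 416050/16641 and determinant 625/16641
char-poly roots: 25 and 25/16641
κ_2(A) = √(λ_max/λ_min) = √(25 / (25/16641)) = 129.0000
κ_2(A)·‖δb‖/‖b‖ = 1.7432

1.7432


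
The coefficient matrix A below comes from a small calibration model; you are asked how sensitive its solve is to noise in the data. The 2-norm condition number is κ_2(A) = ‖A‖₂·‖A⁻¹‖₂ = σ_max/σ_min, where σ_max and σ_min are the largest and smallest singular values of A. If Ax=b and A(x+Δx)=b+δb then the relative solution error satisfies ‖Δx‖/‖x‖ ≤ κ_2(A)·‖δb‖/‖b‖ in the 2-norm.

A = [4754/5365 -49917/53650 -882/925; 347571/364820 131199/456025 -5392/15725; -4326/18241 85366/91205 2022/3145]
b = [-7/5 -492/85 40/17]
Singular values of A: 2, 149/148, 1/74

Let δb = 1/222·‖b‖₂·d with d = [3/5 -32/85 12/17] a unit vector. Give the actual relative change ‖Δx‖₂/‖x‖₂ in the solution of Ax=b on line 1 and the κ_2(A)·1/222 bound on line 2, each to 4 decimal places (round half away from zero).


0.0096
0.6667

from the listed singular values, σ₁ = 2, σ_n = 1/74
κ = σ_max/σ_min = 2/(1/74) = 148.0000
perturbation bound = 148.0000·1/222 = 0.6667
solve Ax = b  →  x = [87.8815 -98.0367 178.8000]
‖b‖₂ = 6.4031 and ‖x‖₂ = 222.0446
δb = ε·‖b‖·d = [0.0173 -0.0109 0.0204]; solving A·Δx = δb gives ‖Δx‖ = 2.1344
dividing the unrounded norms, ‖Δx‖/‖x‖ = 0.0096
so the bound overstates the realised error by a factor of ≈ 69.3551 (computed from the unrounded values)


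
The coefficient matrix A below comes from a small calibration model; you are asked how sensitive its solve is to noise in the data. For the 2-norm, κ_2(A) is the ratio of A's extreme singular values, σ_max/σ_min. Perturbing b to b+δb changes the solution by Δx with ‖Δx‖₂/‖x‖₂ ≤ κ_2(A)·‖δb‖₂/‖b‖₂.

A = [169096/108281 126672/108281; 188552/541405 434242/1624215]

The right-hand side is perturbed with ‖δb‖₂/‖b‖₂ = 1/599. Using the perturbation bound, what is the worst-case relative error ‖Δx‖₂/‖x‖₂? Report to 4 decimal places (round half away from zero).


M = AᵀA = [446393984/174372025 1004376464/523116075; 1004376464/523116075 2259887044/1569348225]. tr(M)=251097316/62773929, det(M)=6400/62773929
char-poly roots: 4 and 1600/62773929
κ = σ_max/σ_min = 2/(40/7923) = 396.1500
worst-case relative error ≤ 396.1500 × 1/599 = 0.6614

0.6614


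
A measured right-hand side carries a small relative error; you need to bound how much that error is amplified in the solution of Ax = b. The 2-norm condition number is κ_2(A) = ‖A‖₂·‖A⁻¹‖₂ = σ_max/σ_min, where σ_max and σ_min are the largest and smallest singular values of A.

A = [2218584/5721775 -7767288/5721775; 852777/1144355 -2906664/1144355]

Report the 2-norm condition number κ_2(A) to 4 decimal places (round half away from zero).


336.5750

AᵀA = [79940589129/113282730625 -274051162728/113282730625; -274051162728/113282730625 939612986496/113282730625]; tr = 1631285721/181252369, det = 129600/181252369
char-poly roots: 9 and 14400/181252369
κ = σ_max/σ_min = 3/(120/13463) = 336.5750


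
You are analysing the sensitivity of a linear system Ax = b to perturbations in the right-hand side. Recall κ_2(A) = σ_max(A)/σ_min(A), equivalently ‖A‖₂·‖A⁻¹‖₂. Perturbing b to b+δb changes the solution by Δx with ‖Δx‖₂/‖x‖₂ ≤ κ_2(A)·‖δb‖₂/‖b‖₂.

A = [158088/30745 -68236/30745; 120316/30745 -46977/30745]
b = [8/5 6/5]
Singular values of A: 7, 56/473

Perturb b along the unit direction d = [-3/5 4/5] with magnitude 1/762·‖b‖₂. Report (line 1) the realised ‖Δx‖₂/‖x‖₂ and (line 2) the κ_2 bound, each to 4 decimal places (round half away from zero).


0.0776
0.0776

σ_max = 7, σ_min = 56/473
κ = σ_max/σ_min = 7/(56/473) = 59.1250
bound on ‖Δx‖/‖x‖: κ·ε = 59.1250·1/762 = 0.0776
solve Ax = b  →  x = [0.2637 -0.1099]
‖b‖₂ = 2.0000 and ‖x‖₂ = 0.2857
δb = ε·‖b‖·d = [-0.0016 0.0021]; solving A·Δx = δb gives ‖Δx‖ = 0.0222
realised ‖Δx‖/‖x‖ = 0.0776
so the bound is sharp here: realised error equals the bound


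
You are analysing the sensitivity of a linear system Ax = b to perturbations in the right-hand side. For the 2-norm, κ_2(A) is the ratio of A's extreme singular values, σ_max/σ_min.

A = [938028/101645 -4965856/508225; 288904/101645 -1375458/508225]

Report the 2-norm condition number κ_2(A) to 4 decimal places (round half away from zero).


form AᵀA = [38534482000/413268241 -40443898320/413268241; -40443898320/413268241 42482576836/413268241] with trace 96334196/491401 and determinant 3841600/491401
solving λ² − 96334196/491401·λ + 3841600/491401 = 0 gives λ = 196, 19600/491401
so κ_2 = √(196 / (19600/491401)) = 70.1000

70.1000


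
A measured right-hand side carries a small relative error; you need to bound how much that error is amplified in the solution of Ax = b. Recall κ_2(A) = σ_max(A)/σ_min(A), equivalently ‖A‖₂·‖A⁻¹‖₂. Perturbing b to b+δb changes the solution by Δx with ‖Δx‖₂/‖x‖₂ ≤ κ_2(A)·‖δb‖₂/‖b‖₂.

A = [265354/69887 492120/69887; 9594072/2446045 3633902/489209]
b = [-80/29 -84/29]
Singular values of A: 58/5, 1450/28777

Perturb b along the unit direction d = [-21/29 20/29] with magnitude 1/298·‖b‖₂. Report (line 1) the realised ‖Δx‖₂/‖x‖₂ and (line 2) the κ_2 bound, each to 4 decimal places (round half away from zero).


largest singular value 58/5, smallest 1450/28777
κ_2(A) = (58/5) / (1450/28777) = 230.2160
perturbation bound = 230.2160·1/298 = 0.7725
solve Ax = b  →  x = [-0.1623 -0.3043]
‖b‖ = 4.0000, ‖x‖ = 0.3448
re-solving with b+δb shifts x by Δx of norm 0.2664
realised ‖Δx‖/‖x‖ = 0.7725
tightness: 0.7725 against a bound of 0.7725; the bound is attained (ratio 1)

0.7725
0.7725


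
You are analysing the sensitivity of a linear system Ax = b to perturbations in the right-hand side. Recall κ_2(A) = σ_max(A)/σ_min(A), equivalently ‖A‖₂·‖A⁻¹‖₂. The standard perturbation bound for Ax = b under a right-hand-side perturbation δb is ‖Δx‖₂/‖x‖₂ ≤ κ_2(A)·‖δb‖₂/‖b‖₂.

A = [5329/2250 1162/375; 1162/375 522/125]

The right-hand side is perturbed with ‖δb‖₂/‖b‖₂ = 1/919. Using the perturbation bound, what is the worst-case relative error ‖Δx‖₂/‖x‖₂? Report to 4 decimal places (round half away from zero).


0.1591

AᵀA = [3080281/202500 342209/16875; 342209/16875 152104/5625]; tr = 342241/8100, det = 169/2025
char-poly roots: 169/4 and 4/2025
σ_max=√(169/4)=(13/2), σ_min=√(4/2025)=(2/45) → κ = 146.2500
perturbation bound = 146.2500·1/919 = 0.1591


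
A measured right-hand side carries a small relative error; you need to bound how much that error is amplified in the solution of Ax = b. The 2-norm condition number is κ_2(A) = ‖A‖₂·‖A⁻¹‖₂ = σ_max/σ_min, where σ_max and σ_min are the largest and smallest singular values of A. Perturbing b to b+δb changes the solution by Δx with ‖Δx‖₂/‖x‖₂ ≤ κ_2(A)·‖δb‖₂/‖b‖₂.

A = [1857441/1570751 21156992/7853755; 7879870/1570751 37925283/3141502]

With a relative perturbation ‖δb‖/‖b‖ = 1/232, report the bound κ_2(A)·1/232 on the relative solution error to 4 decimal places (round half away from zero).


form AᵀA = [38990147701/1467732721 467824874337/7338663605; 467824874337/7338663605 22456068118801/146773272100] with trace 155947236029/868480900 and determinant 20151121/34739236
λ_max, λ_min = (155947236029/868480900 ± √24317790338714426798841/754259073664810000)/2 = 4489/25, 112225/34739236
κ = σ_max/σ_min = (67/5)/(335/5894) = 235.7600
perturbation bound = 235.7600·1/232 = 1.0162

1.0162


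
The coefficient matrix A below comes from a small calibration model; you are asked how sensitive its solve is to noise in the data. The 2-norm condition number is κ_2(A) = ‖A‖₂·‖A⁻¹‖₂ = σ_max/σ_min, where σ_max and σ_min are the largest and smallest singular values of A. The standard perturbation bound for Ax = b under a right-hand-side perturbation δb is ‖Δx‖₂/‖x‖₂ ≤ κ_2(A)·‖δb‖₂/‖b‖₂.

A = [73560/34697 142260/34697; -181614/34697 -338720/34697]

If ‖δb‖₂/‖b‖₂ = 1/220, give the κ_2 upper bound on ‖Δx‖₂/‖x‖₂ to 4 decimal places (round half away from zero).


0.8564

AᵀA = [227187684/7123561 425922720/7123561; 425922720/7123561 798634000/7123561]; tr = 3549556/24649, det = 14400/24649
char-poly roots: 144 and 100/24649
σ_max=√144=12, σ_min=√(100/24649)=(10/157) → κ = 188.4000
worst-case relative error ≤ 188.4000 × 1/220 = 0.8564


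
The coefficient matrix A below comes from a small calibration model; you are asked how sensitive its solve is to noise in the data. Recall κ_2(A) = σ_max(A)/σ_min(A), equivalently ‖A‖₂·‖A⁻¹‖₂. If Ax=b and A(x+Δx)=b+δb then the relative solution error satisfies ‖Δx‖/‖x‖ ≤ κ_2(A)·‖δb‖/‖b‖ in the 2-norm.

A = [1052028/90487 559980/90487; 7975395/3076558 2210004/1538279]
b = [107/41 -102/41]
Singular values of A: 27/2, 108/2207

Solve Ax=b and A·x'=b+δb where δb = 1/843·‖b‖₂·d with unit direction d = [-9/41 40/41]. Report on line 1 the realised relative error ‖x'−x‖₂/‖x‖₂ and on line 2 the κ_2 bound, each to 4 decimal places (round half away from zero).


σ_max = 27/2, σ_min = 108/2207
κ_2(A) = (27/2) / (108/2207) = 275.8750
bound on ‖Δx‖/‖x‖: κ·ε = 275.8750·1/843 = 0.3273
solve Ax = b  →  x = [28.9804 -54.0234]
2-norm of b is 3.6056; of x, 61.3057
Δx = A⁻¹·δb where δb = 1/843·3.6056·d; ‖Δx‖ = 0.0874
realised ‖Δx‖/‖x‖ = 0.0014
realised/bound (from unrounded values) ≈ 0.0044

0.0014
0.3273


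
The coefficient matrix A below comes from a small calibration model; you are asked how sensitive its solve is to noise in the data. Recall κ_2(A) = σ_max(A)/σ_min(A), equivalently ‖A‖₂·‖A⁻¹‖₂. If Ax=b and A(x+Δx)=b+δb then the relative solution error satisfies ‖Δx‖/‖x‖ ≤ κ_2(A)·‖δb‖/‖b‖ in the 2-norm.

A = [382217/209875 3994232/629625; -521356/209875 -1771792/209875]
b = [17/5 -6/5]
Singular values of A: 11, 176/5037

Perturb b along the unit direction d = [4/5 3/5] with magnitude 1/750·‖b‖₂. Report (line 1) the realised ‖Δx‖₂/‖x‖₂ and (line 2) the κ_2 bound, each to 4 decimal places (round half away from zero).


from the listed singular values, σ₁ = 11, σ_n = 176/5037
κ_2(A) = 11 / (176/5037) = 314.8125
bound on ‖Δx‖/‖x‖: κ·ε = 314.8125·1/750 = 0.4198
solve Ax = b  →  x = [-54.8727 16.2886]
‖b‖₂ = 3.6056 and ‖x‖₂ = 57.2393
Δx = A⁻¹·δb where δb = 1/750·3.6056·d; ‖Δx‖ = 0.1376
dividing the unrounded norms, ‖Δx‖/‖x‖ = 0.0024
realised/bound (from unrounded values) ≈ 0.0057

0.0024
0.4198


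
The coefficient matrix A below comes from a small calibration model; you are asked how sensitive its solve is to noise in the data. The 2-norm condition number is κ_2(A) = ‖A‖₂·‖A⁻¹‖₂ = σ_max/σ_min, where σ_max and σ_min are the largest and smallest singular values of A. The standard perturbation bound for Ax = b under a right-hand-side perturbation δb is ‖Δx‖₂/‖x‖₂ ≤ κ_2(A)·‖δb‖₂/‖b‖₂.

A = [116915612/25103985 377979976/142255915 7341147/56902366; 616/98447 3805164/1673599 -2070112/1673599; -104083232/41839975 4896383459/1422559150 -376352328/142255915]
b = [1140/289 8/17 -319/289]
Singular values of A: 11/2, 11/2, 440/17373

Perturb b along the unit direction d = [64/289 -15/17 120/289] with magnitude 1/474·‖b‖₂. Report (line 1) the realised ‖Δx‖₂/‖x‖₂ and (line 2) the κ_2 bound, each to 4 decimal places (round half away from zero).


0.4581
0.4581

largest singular value 11/2, smallest 440/17373
condition number: (11/2) ÷ (440/17373) = 217.1625
bound on ‖Δx‖/‖x‖: κ·ε = 217.1625·1/474 = 0.4581
solve Ax = b  →  x = [0.6982 0.2563 0.0941]
‖b‖₂ = 4.1231 and ‖x‖₂ = 0.7497
re-solving with b+δb shifts x by Δx of norm 0.3435
relative error = 0.4581
realised/bound = 1 exactly: the bound is attained for this b and d


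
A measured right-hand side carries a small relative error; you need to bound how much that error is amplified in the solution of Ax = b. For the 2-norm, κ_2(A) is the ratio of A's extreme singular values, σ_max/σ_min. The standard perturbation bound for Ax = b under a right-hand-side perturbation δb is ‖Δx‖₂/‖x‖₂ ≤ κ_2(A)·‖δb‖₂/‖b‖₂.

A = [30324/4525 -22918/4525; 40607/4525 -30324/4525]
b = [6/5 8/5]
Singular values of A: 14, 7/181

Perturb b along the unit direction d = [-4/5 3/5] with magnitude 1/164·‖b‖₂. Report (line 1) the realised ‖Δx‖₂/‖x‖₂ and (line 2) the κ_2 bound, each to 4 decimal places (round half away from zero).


2.2073
2.2073

σ_max = 14, σ_min = 7/181
condition number: 14 ÷ (7/181) = 362.0000
bound on ‖Δx‖/‖x‖: κ·ε = 362.0000·1/164 = 2.2073
solve Ax = b  →  x = [0.1143 -0.0857]
2-norm of b is 2.0000; of x, 0.1429
re-solving with b+δb shifts x by Δx of norm 0.3153
realised ‖Δx‖/‖x‖ = 2.2073
realised/bound = 1 exactly: the bound is attained for this b and d


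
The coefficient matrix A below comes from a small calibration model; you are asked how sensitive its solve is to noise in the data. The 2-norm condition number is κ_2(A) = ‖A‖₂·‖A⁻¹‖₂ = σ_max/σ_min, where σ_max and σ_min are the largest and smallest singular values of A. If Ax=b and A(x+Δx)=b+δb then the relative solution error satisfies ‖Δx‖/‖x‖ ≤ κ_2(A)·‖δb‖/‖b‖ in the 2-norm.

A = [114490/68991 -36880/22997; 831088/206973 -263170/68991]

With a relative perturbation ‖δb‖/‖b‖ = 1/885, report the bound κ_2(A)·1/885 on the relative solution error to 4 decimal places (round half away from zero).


form AᵀA = [4785082276/253478241 -1519047040/84492747; -1519047040/84492747 482246500/28164249] with trace 10850536/301401 and determinant 400/33489
char-poly roots: 36 and 100/301401
so κ_2 = √(36 / (100/301401)) = 329.4000
perturbation bound = 329.4000·1/885 = 0.3722

0.3722


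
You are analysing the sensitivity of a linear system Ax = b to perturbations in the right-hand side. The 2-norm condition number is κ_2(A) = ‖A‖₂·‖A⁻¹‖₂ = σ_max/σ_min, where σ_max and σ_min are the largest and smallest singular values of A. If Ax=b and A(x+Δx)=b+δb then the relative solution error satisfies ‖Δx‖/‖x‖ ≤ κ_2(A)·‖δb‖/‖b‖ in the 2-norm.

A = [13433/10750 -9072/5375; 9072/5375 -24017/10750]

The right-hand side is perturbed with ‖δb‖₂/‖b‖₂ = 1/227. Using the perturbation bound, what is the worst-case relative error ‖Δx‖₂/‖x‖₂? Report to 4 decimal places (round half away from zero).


form AᵀA = [20386009/4622500 -6794928/1155625; -6794928/1155625 36240841/4622500] with trace 1132537/92450 and determinant 2401/739600
char-poly roots: 49/4 and 49/184900
so κ_2 = √((49/4) / (49/184900)) = 215.0000
worst-case relative error ≤ 215.0000 × 1/227 = 0.9471

0.9471


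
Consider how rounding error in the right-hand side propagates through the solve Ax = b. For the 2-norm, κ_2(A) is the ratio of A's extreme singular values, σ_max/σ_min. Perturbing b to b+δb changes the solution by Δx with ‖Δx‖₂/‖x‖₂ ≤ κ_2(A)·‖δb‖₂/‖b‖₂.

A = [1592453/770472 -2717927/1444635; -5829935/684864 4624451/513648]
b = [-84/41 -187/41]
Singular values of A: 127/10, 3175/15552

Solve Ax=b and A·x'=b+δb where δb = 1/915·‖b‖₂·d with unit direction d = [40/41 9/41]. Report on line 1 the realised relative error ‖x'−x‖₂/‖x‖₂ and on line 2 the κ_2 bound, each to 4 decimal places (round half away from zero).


0.0018
0.0680

σ_max = 127/10, σ_min = 3175/15552
condition number: (127/10) ÷ (3175/15552) = 62.2080
perturbation bound = 62.2080·1/915 = 0.0680
solve Ax = b  →  x = [-10.4239 -10.3624]
‖b‖ = 5.0000, ‖x‖ = 14.6982
re-solving with b+δb shifts x by Δx of norm 0.0268
relative error = 0.0018
realised/bound (from unrounded values) ≈ 0.0268


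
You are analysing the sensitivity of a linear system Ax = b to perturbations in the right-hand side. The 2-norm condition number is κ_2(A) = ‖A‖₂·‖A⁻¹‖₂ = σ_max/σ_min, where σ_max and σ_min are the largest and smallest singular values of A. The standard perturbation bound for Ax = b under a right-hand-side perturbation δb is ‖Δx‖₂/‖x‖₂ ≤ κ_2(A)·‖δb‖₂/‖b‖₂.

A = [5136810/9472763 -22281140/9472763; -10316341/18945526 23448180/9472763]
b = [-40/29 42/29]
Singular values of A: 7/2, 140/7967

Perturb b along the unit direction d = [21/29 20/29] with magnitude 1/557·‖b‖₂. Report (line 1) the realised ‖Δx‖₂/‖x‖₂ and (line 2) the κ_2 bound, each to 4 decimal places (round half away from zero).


σ_max = 7/2, σ_min = 140/7967
condition number: (7/2) ÷ (140/7967) = 199.1750
worst-case relative error ≤ 199.1750 × 1/557 = 0.3576
solve Ax = b  →  x = [-0.1254 0.5575]
‖b‖ = 2.0000, ‖x‖ = 0.5714
Δx = A⁻¹·δb where δb = 1/557·2.0000·d; ‖Δx‖ = 0.2043
dividing the unrounded norms, ‖Δx‖/‖x‖ = 0.3576
so the bound is sharp here: realised error equals the bound

0.3576
0.3576


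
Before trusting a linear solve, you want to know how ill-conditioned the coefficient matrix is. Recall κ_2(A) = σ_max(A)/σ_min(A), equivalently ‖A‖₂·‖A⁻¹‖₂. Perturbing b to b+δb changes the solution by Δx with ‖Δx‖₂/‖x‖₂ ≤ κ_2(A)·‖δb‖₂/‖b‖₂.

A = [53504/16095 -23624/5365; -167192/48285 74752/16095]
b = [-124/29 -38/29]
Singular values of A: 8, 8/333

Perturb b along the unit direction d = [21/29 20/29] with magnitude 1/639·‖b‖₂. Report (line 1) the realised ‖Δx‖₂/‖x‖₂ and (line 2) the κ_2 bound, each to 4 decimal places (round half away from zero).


0.0017
0.5211

σ_max = 8, σ_min = 8/333
κ = σ_max/σ_min = 8/(8/333) = 333.0000
worst-case relative error ≤ 333.0000 × 1/639 = 0.5211
solve Ax = b  →  x = [-133.3500 -99.7000]
‖b‖₂ = 4.4721 and ‖x‖₂ = 166.5002
with δb = [0.0051 0.0048], A·Δx = δb → ‖Δx‖ = 0.2913
realised ‖Δx‖/‖x‖ = 0.0017
tightness: 0.0017 against a bound of 0.5211 (unrounded ratio ≈ 0.0034)


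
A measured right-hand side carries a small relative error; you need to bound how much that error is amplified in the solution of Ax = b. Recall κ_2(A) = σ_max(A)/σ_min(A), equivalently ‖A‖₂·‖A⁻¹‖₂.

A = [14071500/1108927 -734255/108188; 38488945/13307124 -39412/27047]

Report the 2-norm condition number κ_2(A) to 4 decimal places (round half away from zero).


190.9200

M = AᵀA = [17843202291025/105341790096 -198250817060/2194620627; -198250817060/2194620627 563983296929/11704643344]. tr(M)=39652339037/182252232, det(M)=7573350625/5832071424
λ_max, λ_min = (39652339037/182252232 ± √98258466162393967609/2075992254311364)/2 = 3481/16, 2175625/364504464
κ = σ_max/σ_min = (59/4)/(1475/19092) = 190.9200


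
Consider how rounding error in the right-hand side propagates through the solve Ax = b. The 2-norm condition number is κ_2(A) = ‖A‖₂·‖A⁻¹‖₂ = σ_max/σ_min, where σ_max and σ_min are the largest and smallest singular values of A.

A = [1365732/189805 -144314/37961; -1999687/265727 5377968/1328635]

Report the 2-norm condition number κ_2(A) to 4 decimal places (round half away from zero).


form AᵀA = [227544201361/2099014225 -24270952248/419802845; -24270952248/419802845 64726563364/2099014225] with trace 40452701/290521 and determinant 48469444/181575625
λ_max, λ_min = (40452701/290521 ± √1022706810806764329/52751532150625)/2 = 3481/25, 13924/7263025
κ = σ_max/σ_min = (59/5)/(118/2695) = 269.5000

269.5000


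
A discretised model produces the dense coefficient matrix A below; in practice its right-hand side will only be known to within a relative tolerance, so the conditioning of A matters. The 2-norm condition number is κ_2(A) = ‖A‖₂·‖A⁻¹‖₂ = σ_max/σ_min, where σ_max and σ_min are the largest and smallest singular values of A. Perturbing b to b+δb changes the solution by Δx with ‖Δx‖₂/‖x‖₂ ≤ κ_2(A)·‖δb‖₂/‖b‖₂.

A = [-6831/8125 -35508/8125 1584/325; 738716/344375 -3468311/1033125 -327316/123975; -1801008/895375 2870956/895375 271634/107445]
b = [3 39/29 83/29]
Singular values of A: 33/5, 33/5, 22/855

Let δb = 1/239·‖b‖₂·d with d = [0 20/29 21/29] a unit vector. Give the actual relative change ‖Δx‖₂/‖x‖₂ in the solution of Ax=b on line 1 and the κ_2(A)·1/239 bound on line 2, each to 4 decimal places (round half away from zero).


from the listed singular values, σ₁ = 33/5, σ_n = 22/855
κ = σ_max/σ_min = (33/5)/(22/855) = 256.5000
bound on ‖Δx‖/‖x‖: κ·ε = 256.5000·1/239 = 1.0732
solve Ax = b  →  x = [103.1921 29.9399 45.2622]
‖b‖₂ = 4.3589 and ‖x‖₂ = 116.5919
re-solving with b+δb shifts x by Δx of norm 0.7088
realised ‖Δx‖/‖x‖ = 0.0061
realised/bound (from unrounded values) ≈ 0.0057

0.0061
1.0732


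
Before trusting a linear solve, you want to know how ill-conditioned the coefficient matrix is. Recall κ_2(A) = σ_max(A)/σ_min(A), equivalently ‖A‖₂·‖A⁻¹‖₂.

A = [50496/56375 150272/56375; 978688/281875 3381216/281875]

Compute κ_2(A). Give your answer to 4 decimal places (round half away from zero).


form AᵀA = [607719424/47265625 2081415168/47265625; 2081415168/47265625 7136920576/47265625] with trace 12391424/75625 and determinant 4194304/1890625
eigenvalues of AᵀA: λ = (tr ± √(tr²−4·det))/2 = 4096/25, 1024/75625
σ_max=√(4096/25)=(64/5), σ_min=√(1024/75625)=(32/275) → κ = 110.0000

110.0000
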